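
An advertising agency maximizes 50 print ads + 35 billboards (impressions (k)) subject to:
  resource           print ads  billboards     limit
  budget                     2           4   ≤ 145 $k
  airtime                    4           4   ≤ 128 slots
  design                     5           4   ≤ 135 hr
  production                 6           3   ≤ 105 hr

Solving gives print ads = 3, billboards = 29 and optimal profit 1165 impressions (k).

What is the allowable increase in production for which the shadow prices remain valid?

Binding constraints: airtime, production. The basis is B = [[4,4],[6,3]] with det -12.
Per unit increase in production, x* moves by d = (0.3333, -0.3333).
The basis stays optimal until design becomes binding; allowable increase = 12 hr.

12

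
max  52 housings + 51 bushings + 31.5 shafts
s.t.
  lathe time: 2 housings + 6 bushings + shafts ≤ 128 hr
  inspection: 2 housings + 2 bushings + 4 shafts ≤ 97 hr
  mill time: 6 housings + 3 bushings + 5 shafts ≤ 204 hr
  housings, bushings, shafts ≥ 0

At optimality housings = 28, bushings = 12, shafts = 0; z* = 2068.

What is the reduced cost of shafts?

Check each constraint at x*: lathe time 128/128 (tight); inspection 80/97 (slack 17); mill time 204/204 (tight).
Slack constraints have shadow price 0 (complementary slackness).
The binding rows give the dual system: 2·y_lathe time + 6·y_mill time = 52 and 6·y_lathe time + 3·y_mill time = 51.
Solving: y_lathe time = 5, y_mill time = 7.
Reduced cost of shafts: c₃ − yᵀa₃ = 31.5 − (5·1 + 7·5) = 31.5 − 40 = -8.5.

-8.5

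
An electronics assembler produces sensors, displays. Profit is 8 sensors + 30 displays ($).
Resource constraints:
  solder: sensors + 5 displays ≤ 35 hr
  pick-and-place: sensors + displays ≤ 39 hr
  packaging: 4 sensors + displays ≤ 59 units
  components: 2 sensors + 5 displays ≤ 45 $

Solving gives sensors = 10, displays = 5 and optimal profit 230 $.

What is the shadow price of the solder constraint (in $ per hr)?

Binding: solder and components. Non-binding: pick-and-place (24 unused), packaging (14 unused).
Since pick-and-place, packaging are not tight, their duals are 0.
From A_Bᵀ y = c: 1·y_solder + 2·y_components = 8; 5·y_solder + 5·y_components = 30.
This yields shadow prices y_solder = 4, y_components = 2.
Shadow price of solder = 4.

4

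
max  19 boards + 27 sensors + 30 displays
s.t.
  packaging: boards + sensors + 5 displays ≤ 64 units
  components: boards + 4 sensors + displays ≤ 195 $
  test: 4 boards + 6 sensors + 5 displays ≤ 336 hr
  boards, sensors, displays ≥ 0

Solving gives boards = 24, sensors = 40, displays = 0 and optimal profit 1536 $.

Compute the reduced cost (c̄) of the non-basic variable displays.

-5

Binding: packaging and test. Non-binding: components (11 unused).
Slack constraints have shadow price 0 (complementary slackness).
The binding rows give the dual system: 1·y_packaging + 4·y_test = 19 and 1·y_packaging + 6·y_test = 27.
Solving: y_packaging = 3, y_test = 4.
Reduced cost of displays: c₃ − yᵀa₃ = 30 − (3·5 + 4·5) = 30 − 35 = -5.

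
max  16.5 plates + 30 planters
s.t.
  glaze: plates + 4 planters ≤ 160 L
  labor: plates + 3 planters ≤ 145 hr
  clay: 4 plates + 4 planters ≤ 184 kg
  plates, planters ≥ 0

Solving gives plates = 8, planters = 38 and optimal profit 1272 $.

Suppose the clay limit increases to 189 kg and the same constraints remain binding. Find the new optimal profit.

1287

Binding: glaze and clay. Non-binding: labor (23 unused).
By complementary slackness, y = 0 for the non-binding constraint.
From A_Bᵀ y = c: 1·y_glaze + 4·y_clay = 16.5; 4·y_glaze + 4·y_clay = 30.
→ y_glaze = 4.5 and y_clay = 3.
Δz = y_clay·Δb = 3 × (5) = 15, so new z* = 1272 + 15 = 1287.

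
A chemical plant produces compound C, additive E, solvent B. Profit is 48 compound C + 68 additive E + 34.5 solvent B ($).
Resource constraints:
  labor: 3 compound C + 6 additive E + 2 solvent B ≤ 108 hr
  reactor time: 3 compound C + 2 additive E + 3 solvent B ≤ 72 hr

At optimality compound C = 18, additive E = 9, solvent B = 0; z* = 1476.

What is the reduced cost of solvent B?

Both labor and reactor time are binding at x*.
From A_Bᵀ y = c: 3·y_labor + 3·y_reactor time = 48; 6·y_labor + 2·y_reactor time = 68.
→ y_labor = 9 and y_reactor time = 7.
Reduced cost of solvent B: c₃ − yᵀa₃ = 34.5 − (9·2 + 7·3) = 34.5 − 39 = -4.5.

-4.5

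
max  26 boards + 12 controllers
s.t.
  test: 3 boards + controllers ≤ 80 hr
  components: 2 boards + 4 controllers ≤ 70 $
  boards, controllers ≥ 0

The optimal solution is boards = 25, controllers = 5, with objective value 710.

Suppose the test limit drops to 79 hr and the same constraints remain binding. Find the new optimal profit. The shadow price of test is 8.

Δb = -1, so new z* = 710 + (8)·(-1) = 710 − 8 = 702.

702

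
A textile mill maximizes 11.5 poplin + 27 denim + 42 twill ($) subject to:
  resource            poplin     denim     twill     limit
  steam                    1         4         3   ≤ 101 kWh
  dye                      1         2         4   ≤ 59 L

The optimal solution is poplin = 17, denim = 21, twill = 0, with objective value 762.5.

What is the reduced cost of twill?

-2

Both steam and dye are binding at x*.
Dual feasibility on the basic columns requires 1·y_steam + 1·y_dye = 11.5, 4·y_steam + 2·y_dye = 27.
Solving: y_steam = 2, y_dye = 9.5.
Reduced cost of twill: c₃ − yᵀa₃ = 42 − (2·3 + 9.5·4) = 42 − 44 = -2.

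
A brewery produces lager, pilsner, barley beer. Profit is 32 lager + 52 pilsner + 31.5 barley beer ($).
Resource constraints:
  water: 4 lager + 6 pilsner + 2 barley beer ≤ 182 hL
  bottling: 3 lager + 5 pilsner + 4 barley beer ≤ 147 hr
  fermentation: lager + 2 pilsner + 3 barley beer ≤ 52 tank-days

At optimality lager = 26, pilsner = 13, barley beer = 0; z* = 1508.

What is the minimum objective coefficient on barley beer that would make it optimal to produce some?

36

Check each constraint at x*: water 182/182 (tight); bottling 143/147 (slack 4); fermentation 52/52 (tight).
Since bottling is not tight, its dual is 0.
From A_Bᵀ y = c: 4·y_water + 1·y_fermentation = 32; 6·y_water + 2·y_fermentation = 52.
→ y_water = 6 and y_fermentation = 8.
barley beer enters the basis when its profit ≥ yᵀa₃ = 6·2 + 8·3 = 36.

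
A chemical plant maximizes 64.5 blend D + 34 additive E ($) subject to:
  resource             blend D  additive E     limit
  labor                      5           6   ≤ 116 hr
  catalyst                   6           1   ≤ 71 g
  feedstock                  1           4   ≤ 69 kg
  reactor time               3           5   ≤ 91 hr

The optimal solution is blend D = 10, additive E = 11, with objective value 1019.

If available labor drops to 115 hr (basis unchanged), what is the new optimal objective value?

1014.5

Check each constraint at x*: labor 116/116 (tight); catalyst 71/71 (tight); feedstock 54/69 (slack 15); reactor time 85/91 (slack 6).
Since feedstock, reactor time are not tight, their duals are 0.
The binding rows give the dual system: 5·y_labor + 6·y_catalyst = 64.5 and 6·y_labor + 1·y_catalyst = 34.
→ y_labor = 4.5 and y_catalyst = 7.
Δz = y_labor·Δb = 4.5 × (-1) = -4.5, so new z* = 1019 − 4.5 = 1014.5.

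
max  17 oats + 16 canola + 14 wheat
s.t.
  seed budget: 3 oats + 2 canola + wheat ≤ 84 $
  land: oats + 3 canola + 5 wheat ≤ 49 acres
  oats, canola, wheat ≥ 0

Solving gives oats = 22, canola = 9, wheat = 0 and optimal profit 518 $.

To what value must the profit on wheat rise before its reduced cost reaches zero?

Check each constraint at x*: seed budget 84/84 (tight); land 49/49 (tight).
The binding rows give the dual system: 3·y_seed budget + 1·y_land = 17 and 2·y_seed budget + 3·y_land = 16.
Solving: y_seed budget = 5, y_land = 2.
wheat enters the basis when its profit ≥ yᵀa₃ = 5·1 + 2·5 = 15.

15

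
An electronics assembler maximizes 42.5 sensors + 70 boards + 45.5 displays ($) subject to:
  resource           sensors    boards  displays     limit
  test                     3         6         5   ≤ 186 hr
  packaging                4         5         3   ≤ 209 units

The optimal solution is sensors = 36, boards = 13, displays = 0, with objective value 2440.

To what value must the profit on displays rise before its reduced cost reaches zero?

52.5

At the optimum: test uses 186 of 186 (binding); packaging uses 209 of 209 (binding).
Dual feasibility on the basic columns requires 3·y_test + 4·y_packaging = 42.5, 6·y_test + 5·y_packaging = 70.
This yields shadow prices y_test = 7.5, y_packaging = 5.
displays enters the basis when its profit ≥ yᵀa₃ = 7.5·5 + 5·3 = 52.5.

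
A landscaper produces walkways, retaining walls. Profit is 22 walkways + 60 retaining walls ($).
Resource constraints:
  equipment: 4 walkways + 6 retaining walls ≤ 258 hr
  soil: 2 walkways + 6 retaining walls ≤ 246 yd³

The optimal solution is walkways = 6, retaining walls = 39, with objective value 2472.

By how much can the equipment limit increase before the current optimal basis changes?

234

Binding constraints: equipment, soil. The basis is B = [[4,6],[2,6]] with det 12.
Per unit increase in equipment, x* moves by d = (0.5, -0.1667).
The basis stays optimal until retaining walls reaches 0; allowable increase = 234 hr.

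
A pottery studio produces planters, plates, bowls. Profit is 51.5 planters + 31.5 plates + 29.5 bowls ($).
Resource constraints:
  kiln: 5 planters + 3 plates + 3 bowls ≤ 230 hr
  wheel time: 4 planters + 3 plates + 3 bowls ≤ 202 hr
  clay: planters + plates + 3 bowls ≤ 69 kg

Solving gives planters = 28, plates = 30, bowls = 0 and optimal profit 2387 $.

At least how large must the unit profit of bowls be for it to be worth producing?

Check each constraint at x*: kiln 230/230 (tight); wheel time 202/202 (tight); clay 58/69 (slack 11).
By complementary slackness, y = 0 for the non-binding constraint.
Dual feasibility on the basic columns requires 5·y_kiln + 4·y_wheel time = 51.5, 3·y_kiln + 3·y_wheel time = 31.5.
Solving: y_kiln = 9.5, y_wheel time = 1.
bowls enters the basis when its profit ≥ yᵀa₃ = 9.5·3 + 1·3 = 31.5.

31.5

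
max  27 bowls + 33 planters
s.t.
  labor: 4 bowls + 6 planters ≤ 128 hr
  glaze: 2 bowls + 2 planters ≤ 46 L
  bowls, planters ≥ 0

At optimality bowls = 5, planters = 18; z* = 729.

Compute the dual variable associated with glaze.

Both labor and glaze are binding at x*.
From A_Bᵀ y = c: 4·y_labor + 2·y_glaze = 27; 6·y_labor + 2·y_glaze = 33.
This yields shadow prices y_labor = 3, y_glaze = 7.5.
Shadow price of glaze = 7.5.

7.5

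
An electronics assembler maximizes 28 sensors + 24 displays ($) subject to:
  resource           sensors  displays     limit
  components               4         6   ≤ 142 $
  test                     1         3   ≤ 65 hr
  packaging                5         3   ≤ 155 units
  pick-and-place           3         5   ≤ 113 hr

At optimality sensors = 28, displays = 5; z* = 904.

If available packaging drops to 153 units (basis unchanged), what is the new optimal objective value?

896

Check each constraint at x*: components 142/142 (tight); test 43/65 (slack 22); packaging 155/155 (tight); pick-and-place 109/113 (slack 4).
Slack constraints have shadow price 0 (complementary slackness).
The binding rows give the dual system: 4·y_components + 5·y_packaging = 28 and 6·y_components + 3·y_packaging = 24.
Solving: y_components = 2, y_packaging = 4.
Δz = y_packaging·Δb = 4 × (-2) = -8, so new z* = 904 − 8 = 896.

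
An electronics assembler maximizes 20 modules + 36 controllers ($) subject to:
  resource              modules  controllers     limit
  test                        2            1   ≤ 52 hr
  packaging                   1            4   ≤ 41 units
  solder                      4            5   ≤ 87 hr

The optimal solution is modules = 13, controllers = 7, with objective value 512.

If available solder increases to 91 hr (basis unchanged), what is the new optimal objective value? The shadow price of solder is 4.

Δb = 4, so new z* = 512 + (4)·(4) = 512 + 16 = 528.

528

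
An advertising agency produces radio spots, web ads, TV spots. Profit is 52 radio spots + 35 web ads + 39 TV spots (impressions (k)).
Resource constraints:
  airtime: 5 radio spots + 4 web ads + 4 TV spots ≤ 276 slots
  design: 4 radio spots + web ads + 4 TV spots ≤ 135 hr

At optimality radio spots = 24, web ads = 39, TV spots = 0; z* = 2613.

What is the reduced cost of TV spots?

Both airtime and design are binding at x*.
The binding rows give the dual system: 5·y_airtime + 4·y_design = 52 and 4·y_airtime + 1·y_design = 35.
→ y_airtime = 8 and y_design = 3.
Reduced cost of TV spots: c₃ − yᵀa₃ = 39 − (8·4 + 3·4) = 39 − 44 = -5.

-5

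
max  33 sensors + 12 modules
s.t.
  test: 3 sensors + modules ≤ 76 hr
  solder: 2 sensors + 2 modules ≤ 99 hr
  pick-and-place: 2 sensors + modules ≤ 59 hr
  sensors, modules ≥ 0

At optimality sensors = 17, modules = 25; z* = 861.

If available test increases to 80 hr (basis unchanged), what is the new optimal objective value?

At the optimum: test uses 76 of 76 (binding); solder uses 84 of 99 (slack = 15); pick-and-place uses 59 of 59 (binding).
Since solder is not tight, its dual is 0.
From A_Bᵀ y = c: 3·y_test + 2·y_pick-and-place = 33; 1·y_test + 1·y_pick-and-place = 12.
Solving: y_test = 9, y_pick-and-place = 3.
Δz = y_test·Δb = 9 × (4) = 36, so new z* = 861 + 36 = 897.

897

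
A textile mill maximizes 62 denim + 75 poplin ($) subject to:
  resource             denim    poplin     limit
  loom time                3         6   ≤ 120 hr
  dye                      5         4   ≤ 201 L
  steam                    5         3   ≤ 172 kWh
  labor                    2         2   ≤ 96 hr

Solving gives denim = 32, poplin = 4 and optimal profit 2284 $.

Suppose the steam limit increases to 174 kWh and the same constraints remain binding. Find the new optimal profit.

Check each constraint at x*: loom time 120/120 (tight); dye 176/201 (slack 25); steam 172/172 (tight); labor 72/96 (slack 24).
Since dye, labor are not tight, their duals are 0.
The binding rows give the dual system: 3·y_loom time + 5·y_steam = 62 and 6·y_loom time + 3·y_steam = 75.
Solving: y_loom time = 9, y_steam = 7.
Δz = y_steam·Δb = 7 × (2) = 14, so new z* = 2284 + 14 = 2298.

2298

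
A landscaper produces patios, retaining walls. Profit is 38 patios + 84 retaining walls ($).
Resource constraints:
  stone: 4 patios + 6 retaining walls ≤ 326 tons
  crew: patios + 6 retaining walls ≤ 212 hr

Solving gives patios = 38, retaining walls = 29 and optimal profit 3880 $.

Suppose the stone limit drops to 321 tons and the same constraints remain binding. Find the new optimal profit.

3840

Check each constraint at x*: stone 326/326 (tight); crew 212/212 (tight).
Dual feasibility on the basic columns requires 4·y_stone + 1·y_crew = 38, 6·y_stone + 6·y_crew = 84.
Solving: y_stone = 8, y_crew = 6.
Δz = y_stone·Δb = 8 × (-5) = -40, so new z* = 3880 − 40 = 3840.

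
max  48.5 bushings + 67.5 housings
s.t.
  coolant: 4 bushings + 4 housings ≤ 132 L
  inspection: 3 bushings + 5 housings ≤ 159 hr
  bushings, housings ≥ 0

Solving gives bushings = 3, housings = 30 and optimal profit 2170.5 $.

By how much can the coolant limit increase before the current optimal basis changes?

80

Binding constraints: coolant, inspection. The basis is B = [[4,4],[3,5]] with det 8.
Per unit increase in coolant, x* moves by d = (0.625, -0.375).
The basis stays optimal until housings reaches 0; allowable increase = 80 L.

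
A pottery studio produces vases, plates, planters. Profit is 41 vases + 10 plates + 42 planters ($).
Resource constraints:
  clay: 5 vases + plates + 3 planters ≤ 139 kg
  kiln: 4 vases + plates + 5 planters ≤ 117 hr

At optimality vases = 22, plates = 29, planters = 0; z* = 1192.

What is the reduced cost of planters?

Both clay and kiln are binding at x*.
Dual feasibility on the basic columns requires 5·y_clay + 4·y_kiln = 41, 1·y_clay + 1·y_kiln = 10.
Solving: y_clay = 1, y_kiln = 9.
Reduced cost of planters: c₃ − yᵀa₃ = 42 − (1·3 + 9·5) = 42 − 48 = -6.

-6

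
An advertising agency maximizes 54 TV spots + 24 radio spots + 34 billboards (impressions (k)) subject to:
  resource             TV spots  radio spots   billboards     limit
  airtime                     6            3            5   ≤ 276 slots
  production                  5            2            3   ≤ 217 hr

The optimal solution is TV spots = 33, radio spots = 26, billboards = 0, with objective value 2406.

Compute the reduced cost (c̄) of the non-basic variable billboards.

-4

Check each constraint at x*: airtime 276/276 (tight); production 217/217 (tight).
From A_Bᵀ y = c: 6·y_airtime + 5·y_production = 54; 3·y_airtime + 2·y_production = 24.
This yields shadow prices y_airtime = 4, y_production = 6.
Reduced cost of billboards: c₃ − yᵀa₃ = 34 − (4·5 + 6·3) = 34 − 38 = -4.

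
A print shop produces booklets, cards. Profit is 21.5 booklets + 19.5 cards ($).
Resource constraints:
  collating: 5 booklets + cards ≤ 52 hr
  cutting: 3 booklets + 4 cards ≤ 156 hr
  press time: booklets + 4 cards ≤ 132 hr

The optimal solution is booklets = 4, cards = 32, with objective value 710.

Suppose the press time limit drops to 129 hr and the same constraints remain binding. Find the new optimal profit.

Binding: collating and press time. Non-binding: cutting (16 unused).
Since cutting is not tight, its dual is 0.
From A_Bᵀ y = c: 5·y_collating + 1·y_press time = 21.5; 1·y_collating + 4·y_press time = 19.5.
This yields shadow prices y_collating = 3.5, y_press time = 4.
Δz = y_press time·Δb = 4 × (-3) = -12, so new z* = 710 − 12 = 698.

698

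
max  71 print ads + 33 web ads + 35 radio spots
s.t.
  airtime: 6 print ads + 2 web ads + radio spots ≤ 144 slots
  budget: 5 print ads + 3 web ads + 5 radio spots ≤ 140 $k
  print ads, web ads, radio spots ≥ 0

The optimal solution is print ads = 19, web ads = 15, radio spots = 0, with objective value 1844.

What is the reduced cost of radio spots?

Check each constraint at x*: airtime 144/144 (tight); budget 140/140 (tight).
The binding rows give the dual system: 6·y_airtime + 5·y_budget = 71 and 2·y_airtime + 3·y_budget = 33.
Solving: y_airtime = 6, y_budget = 7.
Reduced cost of radio spots: c₃ − yᵀa₃ = 35 − (6·1 + 7·5) = 35 − 41 = -6.

-6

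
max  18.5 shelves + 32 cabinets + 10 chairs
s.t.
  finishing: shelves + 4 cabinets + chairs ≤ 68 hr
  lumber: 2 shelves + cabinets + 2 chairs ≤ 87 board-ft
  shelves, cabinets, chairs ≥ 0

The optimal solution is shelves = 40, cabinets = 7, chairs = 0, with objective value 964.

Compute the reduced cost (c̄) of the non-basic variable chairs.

-8.5

At the optimum: finishing uses 68 of 68 (binding); lumber uses 87 of 87 (binding).
The binding rows give the dual system: 1·y_finishing + 2·y_lumber = 18.5 and 4·y_finishing + 1·y_lumber = 32.
→ y_finishing = 6.5 and y_lumber = 6.
Reduced cost of chairs: c₃ − yᵀa₃ = 10 − (6.5·1 + 6·2) = 10 − 18.5 = -8.5.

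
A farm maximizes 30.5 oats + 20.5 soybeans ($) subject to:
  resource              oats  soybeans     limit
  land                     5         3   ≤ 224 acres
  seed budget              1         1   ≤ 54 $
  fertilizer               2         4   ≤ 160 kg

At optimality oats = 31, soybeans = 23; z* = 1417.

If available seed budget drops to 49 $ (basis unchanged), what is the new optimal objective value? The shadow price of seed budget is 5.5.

Δb = -5, so new z* = 1417 + (5.5)·(-5) = 1417 − 27.5 = 1389.5.

1389.5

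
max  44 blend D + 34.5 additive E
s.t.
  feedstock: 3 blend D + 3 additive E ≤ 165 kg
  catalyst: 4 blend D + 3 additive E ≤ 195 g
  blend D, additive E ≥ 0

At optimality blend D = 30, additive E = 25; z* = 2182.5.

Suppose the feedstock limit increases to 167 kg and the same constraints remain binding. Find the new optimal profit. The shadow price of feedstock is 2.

Δb = 2, so new z* = 2182.5 + (2)·(2) = 2182.5 + 4 = 2186.5.

2186.5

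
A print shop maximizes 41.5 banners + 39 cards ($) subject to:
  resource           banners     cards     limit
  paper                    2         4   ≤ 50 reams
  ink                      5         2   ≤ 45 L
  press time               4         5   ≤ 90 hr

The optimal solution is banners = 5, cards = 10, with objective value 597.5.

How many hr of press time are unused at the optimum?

press time used = 4·5 + 5·10 = 70; slack = 90 − 70 = 20.

20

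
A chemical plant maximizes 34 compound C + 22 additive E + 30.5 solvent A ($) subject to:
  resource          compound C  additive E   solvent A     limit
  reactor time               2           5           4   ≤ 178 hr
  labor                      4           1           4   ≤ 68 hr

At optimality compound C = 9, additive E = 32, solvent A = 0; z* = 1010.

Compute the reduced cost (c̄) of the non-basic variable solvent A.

-9.5

Check each constraint at x*: reactor time 178/178 (tight); labor 68/68 (tight).
Dual feasibility on the basic columns requires 2·y_reactor time + 4·y_labor = 34, 5·y_reactor time + 1·y_labor = 22.
Solving: y_reactor time = 3, y_labor = 7.
Reduced cost of solvent A: c₃ − yᵀa₃ = 30.5 − (3·4 + 7·4) = 30.5 − 40 = -9.5.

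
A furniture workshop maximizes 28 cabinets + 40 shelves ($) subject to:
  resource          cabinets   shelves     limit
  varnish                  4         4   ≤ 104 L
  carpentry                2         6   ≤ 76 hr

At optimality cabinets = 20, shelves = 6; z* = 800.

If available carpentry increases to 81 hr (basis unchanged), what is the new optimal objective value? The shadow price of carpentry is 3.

815

Δb = 5, so new z* = 800 + (3)·(5) = 800 + 15 = 815.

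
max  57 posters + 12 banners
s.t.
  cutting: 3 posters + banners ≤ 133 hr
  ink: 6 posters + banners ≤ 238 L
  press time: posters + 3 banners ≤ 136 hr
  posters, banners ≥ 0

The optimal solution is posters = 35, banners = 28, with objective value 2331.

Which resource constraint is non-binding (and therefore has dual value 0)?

press time

cutting: 133/133 (binding)
ink: 238/238 (binding)
press time: 119/136 (slack 17)
By complementary slackness, a constraint with positive slack has shadow price 0 → press time.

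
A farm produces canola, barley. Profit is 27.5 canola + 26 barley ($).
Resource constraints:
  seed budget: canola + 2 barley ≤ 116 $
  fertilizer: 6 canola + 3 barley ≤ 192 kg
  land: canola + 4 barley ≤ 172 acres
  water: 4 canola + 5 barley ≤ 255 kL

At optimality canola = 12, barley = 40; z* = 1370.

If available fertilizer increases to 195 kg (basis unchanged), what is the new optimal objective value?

1382

At the optimum: seed budget uses 92 of 116 (slack = 24); fertilizer uses 192 of 192 (binding); land uses 172 of 172 (binding); water uses 248 of 255 (slack = 7).
Slack constraints have shadow price 0 (complementary slackness).
From A_Bᵀ y = c: 6·y_fertilizer + 1·y_land = 27.5; 3·y_fertilizer + 4·y_land = 26.
Solving: y_fertilizer = 4, y_land = 3.5.
Δz = y_fertilizer·Δb = 4 × (3) = 12, so new z* = 1370 + 12 = 1382.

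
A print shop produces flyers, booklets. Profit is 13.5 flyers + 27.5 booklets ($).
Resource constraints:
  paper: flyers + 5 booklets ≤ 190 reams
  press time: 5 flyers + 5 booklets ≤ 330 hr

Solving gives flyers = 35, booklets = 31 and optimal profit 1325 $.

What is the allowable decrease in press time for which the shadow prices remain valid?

140

Binding constraints: paper, press time. The basis is B = [[1,5],[5,5]] with det -20.
Per unit decrease in press time, x* moves by d = (-0.25, 0.05).
The basis stays optimal until flyers reaches 0; allowable decrease = 140 hr.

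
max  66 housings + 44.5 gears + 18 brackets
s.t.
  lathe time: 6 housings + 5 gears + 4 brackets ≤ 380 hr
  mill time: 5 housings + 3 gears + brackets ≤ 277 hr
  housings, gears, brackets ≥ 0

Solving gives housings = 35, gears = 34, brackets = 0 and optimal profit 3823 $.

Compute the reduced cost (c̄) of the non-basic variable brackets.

-5

At the optimum: lathe time uses 380 of 380 (binding); mill time uses 277 of 277 (binding).
Dual feasibility on the basic columns requires 6·y_lathe time + 5·y_mill time = 66, 5·y_lathe time + 3·y_mill time = 44.5.
Solving: y_lathe time = 3.5, y_mill time = 9.
Reduced cost of brackets: c₃ − yᵀa₃ = 18 − (3.5·4 + 9·1) = 18 − 23 = -5.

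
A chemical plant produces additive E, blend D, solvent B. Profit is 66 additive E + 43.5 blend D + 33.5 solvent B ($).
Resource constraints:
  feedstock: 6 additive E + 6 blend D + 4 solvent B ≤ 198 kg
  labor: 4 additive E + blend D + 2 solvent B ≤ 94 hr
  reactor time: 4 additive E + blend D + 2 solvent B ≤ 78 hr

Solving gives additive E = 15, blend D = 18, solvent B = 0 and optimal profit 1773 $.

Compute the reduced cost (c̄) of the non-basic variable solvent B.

At the optimum: feedstock uses 198 of 198 (binding); labor uses 78 of 94 (slack = 16); reactor time uses 78 of 78 (binding).
By complementary slackness, y = 0 for the non-binding constraint.
The binding rows give the dual system: 6·y_feedstock + 4·y_reactor time = 66 and 6·y_feedstock + 1·y_reactor time = 43.5.
Solving: y_feedstock = 6, y_reactor time = 7.5.
Reduced cost of solvent B: c₃ − yᵀa₃ = 33.5 − (6·4 + 7.5·2) = 33.5 − 39 = -5.5.

-5.5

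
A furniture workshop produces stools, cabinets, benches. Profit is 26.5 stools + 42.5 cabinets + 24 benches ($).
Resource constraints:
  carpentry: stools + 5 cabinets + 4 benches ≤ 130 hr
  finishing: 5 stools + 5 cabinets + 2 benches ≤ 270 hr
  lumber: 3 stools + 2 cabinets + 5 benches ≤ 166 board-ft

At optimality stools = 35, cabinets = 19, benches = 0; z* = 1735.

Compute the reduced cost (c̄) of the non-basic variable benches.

At the optimum: carpentry uses 130 of 130 (binding); finishing uses 270 of 270 (binding); lumber uses 143 of 166 (slack = 23).
Since lumber is not tight, its dual is 0.
The binding rows give the dual system: 1·y_carpentry + 5·y_finishing = 26.5 and 5·y_carpentry + 5·y_finishing = 42.5.
Solving: y_carpentry = 4, y_finishing = 4.5.
Reduced cost of benches: c₃ − yᵀa₃ = 24 − (4·4 + 4.5·2) = 24 − 25 = -1.

-1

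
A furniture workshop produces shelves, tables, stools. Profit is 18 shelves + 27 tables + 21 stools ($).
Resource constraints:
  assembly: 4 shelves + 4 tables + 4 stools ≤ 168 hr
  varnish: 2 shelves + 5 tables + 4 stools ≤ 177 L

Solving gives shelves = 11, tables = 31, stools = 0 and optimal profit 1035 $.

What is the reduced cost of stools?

Check each constraint at x*: assembly 168/168 (tight); varnish 177/177 (tight).
Dual feasibility on the basic columns requires 4·y_assembly + 2·y_varnish = 18, 4·y_assembly + 5·y_varnish = 27.
→ y_assembly = 3 and y_varnish = 3.
Reduced cost of stools: c₃ − yᵀa₃ = 21 − (3·4 + 3·4) = 21 − 24 = -3.

-3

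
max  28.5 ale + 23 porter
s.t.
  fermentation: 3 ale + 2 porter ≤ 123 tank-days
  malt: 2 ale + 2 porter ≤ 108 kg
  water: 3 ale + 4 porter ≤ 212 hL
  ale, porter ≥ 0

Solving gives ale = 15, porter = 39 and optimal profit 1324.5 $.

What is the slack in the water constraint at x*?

water used = 3·15 + 4·39 = 201; slack = 212 − 201 = 11.

11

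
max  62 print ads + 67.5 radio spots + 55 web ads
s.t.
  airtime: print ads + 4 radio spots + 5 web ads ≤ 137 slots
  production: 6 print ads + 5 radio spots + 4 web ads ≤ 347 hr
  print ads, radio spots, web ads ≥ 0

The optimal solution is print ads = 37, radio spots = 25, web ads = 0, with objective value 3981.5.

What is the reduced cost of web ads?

-8

At the optimum: airtime uses 137 of 137 (binding); production uses 347 of 347 (binding).
Dual feasibility on the basic columns requires 1·y_airtime + 6·y_production = 62, 4·y_airtime + 5·y_production = 67.5.
This yields shadow prices y_airtime = 5, y_production = 9.5.
Reduced cost of web ads: c₃ − yᵀa₃ = 55 − (5·5 + 9.5·4) = 55 − 63 = -8.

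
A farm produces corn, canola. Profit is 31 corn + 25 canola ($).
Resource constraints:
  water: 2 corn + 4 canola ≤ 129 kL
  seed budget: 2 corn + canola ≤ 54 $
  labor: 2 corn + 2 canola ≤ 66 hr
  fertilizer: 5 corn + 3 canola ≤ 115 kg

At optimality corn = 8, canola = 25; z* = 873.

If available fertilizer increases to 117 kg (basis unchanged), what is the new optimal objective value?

879

At the optimum: water uses 116 of 129 (slack = 13); seed budget uses 41 of 54 (slack = 13); labor uses 66 of 66 (binding); fertilizer uses 115 of 115 (binding).
By complementary slackness, y = 0 for the non-binding constraints.
The binding rows give the dual system: 2·y_labor + 5·y_fertilizer = 31 and 2·y_labor + 3·y_fertilizer = 25.
→ y_labor = 8 and y_fertilizer = 3.
Δz = y_fertilizer·Δb = 3 × (2) = 6, so new z* = 873 + 6 = 879.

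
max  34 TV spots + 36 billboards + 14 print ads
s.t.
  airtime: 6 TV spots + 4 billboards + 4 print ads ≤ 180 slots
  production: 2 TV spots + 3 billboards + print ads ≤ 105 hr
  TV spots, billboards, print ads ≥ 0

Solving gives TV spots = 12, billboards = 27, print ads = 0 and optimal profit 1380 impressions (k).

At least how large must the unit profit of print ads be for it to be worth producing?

20

At the optimum: airtime uses 180 of 180 (binding); production uses 105 of 105 (binding).
From A_Bᵀ y = c: 6·y_airtime + 2·y_production = 34; 4·y_airtime + 3·y_production = 36.
Solving: y_airtime = 3, y_production = 8.
print ads enters the basis when its profit ≥ yᵀa₃ = 3·4 + 8·1 = 20.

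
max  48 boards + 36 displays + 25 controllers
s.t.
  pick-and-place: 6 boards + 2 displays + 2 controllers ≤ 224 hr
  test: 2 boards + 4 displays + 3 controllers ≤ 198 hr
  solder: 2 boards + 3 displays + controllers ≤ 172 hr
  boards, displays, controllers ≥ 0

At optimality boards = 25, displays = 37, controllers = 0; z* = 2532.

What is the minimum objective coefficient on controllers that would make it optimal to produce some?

Check each constraint at x*: pick-and-place 224/224 (tight); test 198/198 (tight); solder 161/172 (slack 11).
Since solder is not tight, its dual is 0.
Dual feasibility on the basic columns requires 6·y_pick-and-place + 2·y_test = 48, 2·y_pick-and-place + 4·y_test = 36.
Solving: y_pick-and-place = 6, y_test = 6.
controllers enters the basis when its profit ≥ yᵀa₃ = 6·2 + 6·3 = 30.

30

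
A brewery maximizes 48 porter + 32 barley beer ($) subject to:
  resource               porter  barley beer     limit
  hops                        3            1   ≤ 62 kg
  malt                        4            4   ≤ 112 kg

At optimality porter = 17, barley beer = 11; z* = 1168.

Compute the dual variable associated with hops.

8

Both hops and malt are binding at x*.
The binding rows give the dual system: 3·y_hops + 4·y_malt = 48 and 1·y_hops + 4·y_malt = 32.
This yields shadow prices y_hops = 8, y_malt = 6.
Shadow price of hops = 8.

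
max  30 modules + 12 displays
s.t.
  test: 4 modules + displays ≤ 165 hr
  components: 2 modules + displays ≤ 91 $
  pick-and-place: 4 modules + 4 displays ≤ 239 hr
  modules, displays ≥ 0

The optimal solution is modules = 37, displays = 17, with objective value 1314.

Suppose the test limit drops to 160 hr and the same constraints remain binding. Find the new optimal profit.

Check each constraint at x*: test 165/165 (tight); components 91/91 (tight); pick-and-place 216/239 (slack 23).
By complementary slackness, y = 0 for the non-binding constraint.
From A_Bᵀ y = c: 4·y_test + 2·y_components = 30; 1·y_test + 1·y_components = 12.
This yields shadow prices y_test = 3, y_components = 9.
Δz = y_test·Δb = 3 × (-5) = -15, so new z* = 1314 − 15 = 1299.

1299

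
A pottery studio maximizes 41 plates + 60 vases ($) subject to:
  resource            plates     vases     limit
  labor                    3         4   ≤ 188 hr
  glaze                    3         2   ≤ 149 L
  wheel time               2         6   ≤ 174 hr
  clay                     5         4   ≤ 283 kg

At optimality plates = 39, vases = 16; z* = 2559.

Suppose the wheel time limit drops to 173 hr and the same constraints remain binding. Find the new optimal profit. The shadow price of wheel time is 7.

2552

Δb = -1, so new z* = 2559 + (7)·(-1) = 2559 − 7 = 2552.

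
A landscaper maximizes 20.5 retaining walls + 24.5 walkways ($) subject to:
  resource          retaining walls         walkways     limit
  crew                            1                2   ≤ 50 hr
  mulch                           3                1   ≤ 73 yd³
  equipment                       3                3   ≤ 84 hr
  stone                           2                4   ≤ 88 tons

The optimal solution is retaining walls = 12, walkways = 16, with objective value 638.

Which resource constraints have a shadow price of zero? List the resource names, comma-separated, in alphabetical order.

crew: 44/50 (slack 6)
mulch: 52/73 (slack 21)
equipment: 84/84 (binding)
stone: 88/88 (binding)
By complementary slackness, a constraint with positive slack has shadow price 0 → crew, mulch.

crew, mulch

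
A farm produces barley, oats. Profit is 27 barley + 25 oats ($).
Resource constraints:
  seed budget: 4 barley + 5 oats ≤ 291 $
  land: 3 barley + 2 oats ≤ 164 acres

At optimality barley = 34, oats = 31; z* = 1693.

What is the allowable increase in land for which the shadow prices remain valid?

54.25

Binding constraints: seed budget, land. The basis is B = [[4,5],[3,2]] with det -7.
Per unit increase in land, x* moves by d = (0.7143, -0.5714).
The basis stays optimal until oats reaches 0; allowable increase = 54.25 acres.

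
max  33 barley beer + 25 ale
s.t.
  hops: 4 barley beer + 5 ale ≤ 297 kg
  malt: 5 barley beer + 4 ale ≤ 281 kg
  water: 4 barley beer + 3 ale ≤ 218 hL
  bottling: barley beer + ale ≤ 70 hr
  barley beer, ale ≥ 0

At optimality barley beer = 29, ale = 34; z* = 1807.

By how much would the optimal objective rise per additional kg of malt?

1

Binding: malt and water. Non-binding: hops (11 unused), bottling (7 unused).
Since hops, bottling are not tight, their duals are 0.
From A_Bᵀ y = c: 5·y_malt + 4·y_water = 33; 4·y_malt + 3·y_water = 25.
→ y_malt = 1 and y_water = 7.
Shadow price of malt = 1.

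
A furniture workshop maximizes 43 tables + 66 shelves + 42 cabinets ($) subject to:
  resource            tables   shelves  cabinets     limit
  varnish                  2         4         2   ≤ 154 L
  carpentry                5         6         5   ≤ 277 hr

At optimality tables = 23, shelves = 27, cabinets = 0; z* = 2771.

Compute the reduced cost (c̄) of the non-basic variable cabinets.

Both varnish and carpentry are binding at x*.
Dual feasibility on the basic columns requires 2·y_varnish + 5·y_carpentry = 43, 4·y_varnish + 6·y_carpentry = 66.
Solving: y_varnish = 9, y_carpentry = 5.
Reduced cost of cabinets: c₃ − yᵀa₃ = 42 − (9·2 + 5·5) = 42 − 43 = -1.

-1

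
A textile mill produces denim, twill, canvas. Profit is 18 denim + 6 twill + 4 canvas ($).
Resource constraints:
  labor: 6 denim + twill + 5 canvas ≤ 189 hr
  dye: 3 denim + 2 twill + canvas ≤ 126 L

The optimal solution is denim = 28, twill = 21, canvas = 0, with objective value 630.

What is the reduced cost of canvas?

At the optimum: labor uses 189 of 189 (binding); dye uses 126 of 126 (binding).
Dual feasibility on the basic columns requires 6·y_labor + 3·y_dye = 18, 1·y_labor + 2·y_dye = 6.
Solving: y_labor = 2, y_dye = 2.
Reduced cost of canvas: c₃ − yᵀa₃ = 4 − (2·5 + 2·1) = 4 − 12 = -8.

-8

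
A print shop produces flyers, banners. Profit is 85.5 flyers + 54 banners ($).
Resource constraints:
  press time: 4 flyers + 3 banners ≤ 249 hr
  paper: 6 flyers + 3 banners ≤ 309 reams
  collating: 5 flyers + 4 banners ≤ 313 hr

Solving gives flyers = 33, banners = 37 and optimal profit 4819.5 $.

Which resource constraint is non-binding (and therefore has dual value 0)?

press time: 243/249 (slack 6)
paper: 309/309 (binding)
collating: 313/313 (binding)
By complementary slackness, a constraint with positive slack has shadow price 0 → press time.

press time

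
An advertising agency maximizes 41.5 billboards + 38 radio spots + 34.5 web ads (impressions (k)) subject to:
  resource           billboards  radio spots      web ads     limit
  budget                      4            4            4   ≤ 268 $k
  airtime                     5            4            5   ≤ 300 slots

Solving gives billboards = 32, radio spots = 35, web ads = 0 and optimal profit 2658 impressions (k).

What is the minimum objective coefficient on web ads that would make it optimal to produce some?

At the optimum: budget uses 268 of 268 (binding); airtime uses 300 of 300 (binding).
The binding rows give the dual system: 4·y_budget + 5·y_airtime = 41.5 and 4·y_budget + 4·y_airtime = 38.
Solving: y_budget = 6, y_airtime = 3.5.
web ads enters the basis when its profit ≥ yᵀa₃ = 6·4 + 3.5·5 = 41.5.

41.5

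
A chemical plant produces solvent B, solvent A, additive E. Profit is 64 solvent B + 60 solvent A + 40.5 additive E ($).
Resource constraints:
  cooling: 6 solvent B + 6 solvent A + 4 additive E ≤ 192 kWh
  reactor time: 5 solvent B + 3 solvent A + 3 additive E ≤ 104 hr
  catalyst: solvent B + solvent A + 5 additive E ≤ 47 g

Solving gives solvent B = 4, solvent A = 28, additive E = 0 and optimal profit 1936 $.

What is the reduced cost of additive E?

-1.5

Check each constraint at x*: cooling 192/192 (tight); reactor time 104/104 (tight); catalyst 32/47 (slack 15).
Since catalyst is not tight, its dual is 0.
Dual feasibility on the basic columns requires 6·y_cooling + 5·y_reactor time = 64, 6·y_cooling + 3·y_reactor time = 60.
Solving: y_cooling = 9, y_reactor time = 2.
Reduced cost of additive E: c₃ − yᵀa₃ = 40.5 − (9·4 + 2·3) = 40.5 − 42 = -1.5.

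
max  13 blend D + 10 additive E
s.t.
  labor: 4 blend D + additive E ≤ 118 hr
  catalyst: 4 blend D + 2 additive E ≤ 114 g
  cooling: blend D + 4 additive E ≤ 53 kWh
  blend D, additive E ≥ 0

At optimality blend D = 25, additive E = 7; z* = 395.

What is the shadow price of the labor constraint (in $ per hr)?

Check each constraint at x*: labor 107/118 (slack 11); catalyst 114/114 (tight); cooling 53/53 (tight).
Since labor is not tight, its dual is 0.
The binding rows give the dual system: 4·y_catalyst + 1·y_cooling = 13 and 2·y_catalyst + 4·y_cooling = 10.
Solving: y_catalyst = 3, y_cooling = 1.
Shadow price of labor = 0.

0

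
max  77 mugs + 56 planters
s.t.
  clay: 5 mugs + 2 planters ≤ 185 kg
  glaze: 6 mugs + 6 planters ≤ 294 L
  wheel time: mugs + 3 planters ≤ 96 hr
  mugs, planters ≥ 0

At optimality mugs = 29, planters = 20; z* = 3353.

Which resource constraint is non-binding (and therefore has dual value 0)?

clay: 185/185 (binding)
glaze: 294/294 (binding)
wheel time: 89/96 (slack 7)
By complementary slackness, a constraint with positive slack has shadow price 0 → wheel time.

wheel time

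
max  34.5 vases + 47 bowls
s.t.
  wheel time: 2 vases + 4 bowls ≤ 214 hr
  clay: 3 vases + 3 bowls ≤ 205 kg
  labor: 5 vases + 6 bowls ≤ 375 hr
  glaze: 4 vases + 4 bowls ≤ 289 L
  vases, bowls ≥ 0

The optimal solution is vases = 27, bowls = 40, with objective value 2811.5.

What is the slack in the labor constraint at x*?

labor used = 5·27 + 6·40 = 375; slack = 375 − 375 = 0.

0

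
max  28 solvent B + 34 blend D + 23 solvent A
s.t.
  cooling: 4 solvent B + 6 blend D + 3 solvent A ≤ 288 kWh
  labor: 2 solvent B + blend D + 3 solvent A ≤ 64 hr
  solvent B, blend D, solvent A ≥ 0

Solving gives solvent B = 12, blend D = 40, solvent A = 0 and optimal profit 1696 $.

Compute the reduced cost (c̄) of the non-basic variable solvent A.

-4

Both cooling and labor are binding at x*.
Dual feasibility on the basic columns requires 4·y_cooling + 2·y_labor = 28, 6·y_cooling + 1·y_labor = 34.
This yields shadow prices y_cooling = 5, y_labor = 4.
Reduced cost of solvent A: c₃ − yᵀa₃ = 23 − (5·3 + 4·3) = 23 − 27 = -4.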